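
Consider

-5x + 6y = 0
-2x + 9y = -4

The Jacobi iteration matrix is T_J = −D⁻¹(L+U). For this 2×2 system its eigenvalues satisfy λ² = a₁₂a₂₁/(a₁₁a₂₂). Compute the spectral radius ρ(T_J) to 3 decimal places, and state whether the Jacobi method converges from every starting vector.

0.516

a₁₂a₂₁/(a₁₁a₂₂) = (6)·(-2) / ((-5)·(9)) = 0.266667
ρ = √|0.266667| = √0.266667 = 0.516
ρ < 1, so Jacobi converges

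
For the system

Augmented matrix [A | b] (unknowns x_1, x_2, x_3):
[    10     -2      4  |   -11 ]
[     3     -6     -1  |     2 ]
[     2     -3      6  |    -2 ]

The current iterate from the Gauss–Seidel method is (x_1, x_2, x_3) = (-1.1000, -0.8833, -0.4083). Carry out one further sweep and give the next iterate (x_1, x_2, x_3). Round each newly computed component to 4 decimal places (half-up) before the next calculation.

(-1.1133, -0.8219, -0.3732)

One sweep:
  x_1 = (-11 - (-2)·-0.8833 - (4)·-0.4083) / (10) = -1.1133
  x_2 = (2 - (3)·-1.1133 - (-1)·-0.4083) / (-6) = -0.8219
  x_3 = (-2 - (2)·-1.1133 - (-3)·-0.8219) / (6) = -0.3732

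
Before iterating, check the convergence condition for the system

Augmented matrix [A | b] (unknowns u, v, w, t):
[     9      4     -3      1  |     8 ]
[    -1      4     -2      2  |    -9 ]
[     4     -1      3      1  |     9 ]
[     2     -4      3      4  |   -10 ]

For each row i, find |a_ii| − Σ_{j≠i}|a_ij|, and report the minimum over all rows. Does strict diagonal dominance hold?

-5

row 1: |9| − (4+3+1) = 1
row 2: |4| − (1+2+2) = -1
row 3: |3| − (4+1+1) = -3
row 4: |4| − (2+4+3) = -5
minimum over rows = -5 → not strictly diagonally dominant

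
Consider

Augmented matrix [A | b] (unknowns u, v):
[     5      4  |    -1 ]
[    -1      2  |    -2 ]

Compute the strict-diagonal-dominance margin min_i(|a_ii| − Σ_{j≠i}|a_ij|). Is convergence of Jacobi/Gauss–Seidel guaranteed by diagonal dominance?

1

row 1: |5| − (4) = 1
row 2: |2| − (1) = 1
minimum over rows = 1 → strictly diagonally dominant (convergence guaranteed)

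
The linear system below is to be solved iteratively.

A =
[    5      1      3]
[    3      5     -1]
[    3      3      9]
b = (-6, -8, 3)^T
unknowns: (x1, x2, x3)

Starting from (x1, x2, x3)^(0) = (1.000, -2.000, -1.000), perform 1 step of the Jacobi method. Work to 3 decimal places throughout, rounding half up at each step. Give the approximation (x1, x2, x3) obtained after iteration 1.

(-0.200, -2.400, 0.667)

Iteration 1:
  x1 = (-6 - (1)·-2.000 - (3)·-1.000) / (5) = -0.200
  x2 = (-8 - (3)·1.000 - (-1)·-1.000) / (5) = -2.400
  x3 = (3 - (3)·1.000 - (3)·-2.000) / (9) = 0.667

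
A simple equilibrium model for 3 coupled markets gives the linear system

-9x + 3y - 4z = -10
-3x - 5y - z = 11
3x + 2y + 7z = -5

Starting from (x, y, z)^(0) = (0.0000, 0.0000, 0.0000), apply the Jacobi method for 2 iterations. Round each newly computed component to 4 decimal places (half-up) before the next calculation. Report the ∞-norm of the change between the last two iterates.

Iteration 1:
  x = (-10 - (3)·0.0000 - (-4)·0.0000) / (-9) = 1.1111
  y = (11 - (-3)·0.0000 - (-1)·0.0000) / (-5) = -2.2000
  z = (-5 - (3)·0.0000 - (2)·0.0000) / (7) = -0.7143
Iteration 2:
  x = (-10 - (3)·-2.2000 - (-4)·-0.7143) / (-9) = 0.6952
  y = (11 - (-3)·1.1111 - (-1)·-0.7143) / (-5) = -2.7238
  z = (-5 - (3)·1.1111 - (2)·-2.2000) / (7) = -0.5619
Change: (-0.4159, -0.5238, 0.1524) → max |·| = 0.5238

0.5238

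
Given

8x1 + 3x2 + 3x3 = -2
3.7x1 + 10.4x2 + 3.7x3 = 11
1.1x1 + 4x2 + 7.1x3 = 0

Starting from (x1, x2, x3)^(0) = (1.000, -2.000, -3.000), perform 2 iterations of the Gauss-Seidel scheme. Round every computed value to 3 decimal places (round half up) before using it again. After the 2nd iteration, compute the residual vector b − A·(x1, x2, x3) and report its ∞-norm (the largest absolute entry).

Iteration 1:
  x1 = (-2 - (3)·-2.000 - (3)·-3.000) / (8) = 1.625
  x2 = (11 - (3.7)·1.625 - (3.7)·-3.000) / (10.4) = 1.547
  x3 = (0 - (1.1)·1.625 - (4)·1.547) / (7.1) = -1.123
Iteration 2:
  x1 = (-2 - (3)·1.547 - (3)·-1.123) / (8) = -0.409
  x2 = (11 - (3.7)·-0.409 - (3.7)·-1.123) / (10.4) = 1.603
  x3 = (0 - (1.1)·-0.409 - (4)·1.603) / (7.1) = -0.840
Residual b − A·x = (-1.017, -1.050, 0.002); ∞-norm = 1.050

1.050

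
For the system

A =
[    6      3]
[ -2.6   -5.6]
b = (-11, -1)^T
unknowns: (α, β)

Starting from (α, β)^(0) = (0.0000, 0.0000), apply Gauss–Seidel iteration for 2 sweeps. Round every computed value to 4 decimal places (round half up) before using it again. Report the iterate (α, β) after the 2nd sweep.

Iteration 1:
  α = (-11 - (3)·0.0000) / (6) = -1.8333
  β = (-1 - (-2.6)·-1.8333) / (-5.6) = 1.0297
Iteration 2:
  α = (-11 - (3)·1.0297) / (6) = -2.3482
  β = (-1 - (-2.6)·-2.3482) / (-5.6) = 1.2688

(-2.3482, 1.2688)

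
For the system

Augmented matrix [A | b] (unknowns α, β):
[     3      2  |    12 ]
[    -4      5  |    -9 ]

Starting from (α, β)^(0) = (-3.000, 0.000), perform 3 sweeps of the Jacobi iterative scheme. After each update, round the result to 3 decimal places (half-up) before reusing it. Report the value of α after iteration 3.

3.067

Iteration 1:
  α = (12 - (2)·0.000) / (3) = 4.000
  β = (-9 - (-4)·-3.000) / (5) = -4.200
Iteration 2:
  α = (12 - (2)·-4.200) / (3) = 6.800
  β = (-9 - (-4)·4.000) / (5) = 1.400
Iteration 3:
  α = (12 - (2)·1.400) / (3) = 3.067
  β = (-9 - (-4)·6.800) / (5) = 3.640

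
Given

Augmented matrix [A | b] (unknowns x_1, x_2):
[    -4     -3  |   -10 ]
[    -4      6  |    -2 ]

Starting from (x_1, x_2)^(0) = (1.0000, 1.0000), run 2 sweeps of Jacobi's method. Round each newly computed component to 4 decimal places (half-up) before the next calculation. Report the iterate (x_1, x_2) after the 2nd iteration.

Iteration 1:
  x_1 = (-10 - (-3)·1.0000) / (-4) = 1.7500
  x_2 = (-2 - (-4)·1.0000) / (6) = 0.3333
Iteration 2:
  x_1 = (-10 - (-3)·0.3333) / (-4) = 2.2500
  x_2 = (-2 - (-4)·1.7500) / (6) = 0.8333

(2.2500, 0.8333)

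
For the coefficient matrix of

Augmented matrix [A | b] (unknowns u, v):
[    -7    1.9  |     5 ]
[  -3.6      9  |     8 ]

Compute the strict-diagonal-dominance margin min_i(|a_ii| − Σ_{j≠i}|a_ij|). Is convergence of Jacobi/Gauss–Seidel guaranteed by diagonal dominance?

row 1: |-7| − (1.9) = 5.1
row 2: |9| − (3.6) = 5.4
minimum over rows = 5.1 → strictly diagonally dominant (convergence guaranteed)

5.1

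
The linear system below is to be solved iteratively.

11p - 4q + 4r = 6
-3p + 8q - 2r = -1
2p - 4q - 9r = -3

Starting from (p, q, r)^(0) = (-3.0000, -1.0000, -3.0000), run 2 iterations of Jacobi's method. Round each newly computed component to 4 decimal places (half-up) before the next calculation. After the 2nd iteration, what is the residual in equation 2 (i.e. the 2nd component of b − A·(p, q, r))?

Iteration 1:
  p = (6 - (-4)·-1.0000 - (4)·-3.0000) / (11) = 1.2727
  q = (-1 - (-3)·-3.0000 - (-2)·-3.0000) / (8) = -2.0000
  r = (-3 - (2)·-3.0000 - (-4)·-1.0000) / (-9) = 0.1111
Iteration 2:
  p = (6 - (-4)·-2.0000 - (4)·0.1111) / (11) = -0.2222
  q = (-1 - (-3)·1.2727 - (-2)·0.1111) / (8) = 0.3800
  r = (-3 - (2)·1.2727 - (-4)·-2.0000) / (-9) = 1.5050
Residual b − A·x = (3.9442, -1.6966, 12.5094)

-1.6966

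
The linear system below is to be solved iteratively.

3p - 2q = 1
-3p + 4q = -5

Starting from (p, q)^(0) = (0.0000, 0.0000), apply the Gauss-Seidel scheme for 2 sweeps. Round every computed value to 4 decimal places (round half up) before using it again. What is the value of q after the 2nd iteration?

-1.5000

Iteration 1:
  p = (1 - (-2)·0.0000) / (3) = 0.3333
  q = (-5 - (-3)·0.3333) / (4) = -1.0000
Iteration 2:
  p = (1 - (-2)·-1.0000) / (3) = -0.3333
  q = (-5 - (-3)·-0.3333) / (4) = -1.5000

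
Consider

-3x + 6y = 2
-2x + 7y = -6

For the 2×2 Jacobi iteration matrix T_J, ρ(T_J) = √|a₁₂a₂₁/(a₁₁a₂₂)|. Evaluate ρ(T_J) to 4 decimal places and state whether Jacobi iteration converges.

0.7559

a₁₂a₂₁/(a₁₁a₂₂) = (6)·(-2) / ((-3)·(7)) = 0.571429
ρ = √|0.571429| = √0.571429 = 0.7559
ρ < 1, so Jacobi converges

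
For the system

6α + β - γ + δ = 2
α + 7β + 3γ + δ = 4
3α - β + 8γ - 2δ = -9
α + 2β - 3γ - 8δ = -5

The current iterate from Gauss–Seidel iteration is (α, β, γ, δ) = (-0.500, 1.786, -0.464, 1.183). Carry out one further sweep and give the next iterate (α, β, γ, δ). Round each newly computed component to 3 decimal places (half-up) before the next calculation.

One sweep:
  α = (2 - (1)·1.786 - (-1)·-0.464 - (1)·1.183) / (6) = -0.239
  β = (4 - (1)·-0.239 - (3)·-0.464 - (1)·1.183) / (7) = 0.635
  γ = (-9 - (3)·-0.239 - (-1)·0.635 - (-2)·1.183) / (8) = -0.660
  δ = (-5 - (1)·-0.239 - (2)·0.635 - (-3)·-0.660) / (-8) = 1.001

(-0.239, 0.635, -0.660, 1.001)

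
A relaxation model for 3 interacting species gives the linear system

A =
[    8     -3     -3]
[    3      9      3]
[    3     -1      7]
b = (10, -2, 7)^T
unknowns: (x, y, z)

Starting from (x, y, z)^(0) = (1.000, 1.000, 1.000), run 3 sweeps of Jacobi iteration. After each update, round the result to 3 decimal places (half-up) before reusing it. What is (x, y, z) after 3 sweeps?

(0.833, -0.622, 0.332)

Iteration 1:
  x = (10 - (-3)·1.000 - (-3)·1.000) / (8) = 2.000
  y = (-2 - (3)·1.000 - (3)·1.000) / (9) = -0.889
  z = (7 - (3)·1.000 - (-1)·1.000) / (7) = 0.714
Iteration 2:
  x = (10 - (-3)·-0.889 - (-3)·0.714) / (8) = 1.184
  y = (-2 - (3)·2.000 - (3)·0.714) / (9) = -1.127
  z = (7 - (3)·2.000 - (-1)·-0.889) / (7) = 0.016
Iteration 3:
  x = (10 - (-3)·-1.127 - (-3)·0.016) / (8) = 0.833
  y = (-2 - (3)·1.184 - (3)·0.016) / (9) = -0.622
  z = (7 - (3)·1.184 - (-1)·-1.127) / (7) = 0.332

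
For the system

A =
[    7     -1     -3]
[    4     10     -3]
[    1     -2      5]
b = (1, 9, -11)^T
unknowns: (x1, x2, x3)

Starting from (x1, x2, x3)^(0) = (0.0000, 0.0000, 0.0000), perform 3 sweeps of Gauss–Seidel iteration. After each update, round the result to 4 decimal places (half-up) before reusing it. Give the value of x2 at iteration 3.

0.5709

Iteration 1:
  x1 = (1 - (-1)·0.0000 - (-3)·0.0000) / (7) = 0.1429
  x2 = (9 - (4)·0.1429 - (-3)·0.0000) / (10) = 0.8428
  x3 = (-11 - (1)·0.1429 - (-2)·0.8428) / (5) = -1.8915
Iteration 2:
  x1 = (1 - (-1)·0.8428 - (-3)·-1.8915) / (7) = -0.5474
  x2 = (9 - (4)·-0.5474 - (-3)·-1.8915) / (10) = 0.5515
  x3 = (-11 - (1)·-0.5474 - (-2)·0.5515) / (5) = -1.8699
Iteration 3:
  x1 = (1 - (-1)·0.5515 - (-3)·-1.8699) / (7) = -0.5797
  x2 = (9 - (4)·-0.5797 - (-3)·-1.8699) / (10) = 0.5709
  x3 = (-11 - (1)·-0.5797 - (-2)·0.5709) / (5) = -1.8557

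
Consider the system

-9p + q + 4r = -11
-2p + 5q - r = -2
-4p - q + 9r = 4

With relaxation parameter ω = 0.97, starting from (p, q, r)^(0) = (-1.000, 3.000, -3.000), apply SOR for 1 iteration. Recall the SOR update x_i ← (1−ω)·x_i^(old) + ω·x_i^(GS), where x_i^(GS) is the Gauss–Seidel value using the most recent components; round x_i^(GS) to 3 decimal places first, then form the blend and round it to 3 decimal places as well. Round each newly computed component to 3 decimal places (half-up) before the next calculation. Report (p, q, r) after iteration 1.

Iteration 1:
  p: GS value = (-11 - (1)·3.000 - (4)·-3.000) / (-9) = 0.222;  p ← (1−ω)·-1.000 + ω·0.222 = 0.185
  q: GS value = (-2 - (-2)·0.185 - (-1)·-3.000) / (5) = -0.926;  q ← (1−ω)·3.000 + ω·-0.926 = -0.808
  r: GS value = (4 - (-4)·0.185 - (-1)·-0.808) / (9) = 0.437;  r ← (1−ω)·-3.000 + ω·0.437 = 0.334

(0.185, -0.808, 0.334)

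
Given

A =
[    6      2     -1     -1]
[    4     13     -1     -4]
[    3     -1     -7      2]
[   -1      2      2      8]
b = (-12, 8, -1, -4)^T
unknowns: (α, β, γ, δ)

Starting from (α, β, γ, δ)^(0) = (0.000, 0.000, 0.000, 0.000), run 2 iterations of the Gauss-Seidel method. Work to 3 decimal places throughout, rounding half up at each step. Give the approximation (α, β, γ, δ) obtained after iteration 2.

Iteration 1:
  α = (-12 - (2)·0.000 - (-1)·0.000 - (-1)·0.000) / (6) = -2.000
  β = (8 - (4)·-2.000 - (-1)·0.000 - (-4)·0.000) / (13) = 1.231
  γ = (-1 - (3)·-2.000 - (-1)·1.231 - (2)·0.000) / (-7) = -0.890
  δ = (-4 - (-1)·-2.000 - (2)·1.231 - (2)·-0.890) / (8) = -0.835
Iteration 2:
  α = (-12 - (2)·1.231 - (-1)·-0.890 - (-1)·-0.835) / (6) = -2.698
  β = (8 - (4)·-2.698 - (-1)·-0.890 - (-4)·-0.835) / (13) = 1.120
  γ = (-1 - (3)·-2.698 - (-1)·1.120 - (2)·-0.835) / (-7) = -1.412
  δ = (-4 - (-1)·-2.698 - (2)·1.120 - (2)·-1.412) / (8) = -0.764

(-2.698, 1.120, -1.412, -0.764)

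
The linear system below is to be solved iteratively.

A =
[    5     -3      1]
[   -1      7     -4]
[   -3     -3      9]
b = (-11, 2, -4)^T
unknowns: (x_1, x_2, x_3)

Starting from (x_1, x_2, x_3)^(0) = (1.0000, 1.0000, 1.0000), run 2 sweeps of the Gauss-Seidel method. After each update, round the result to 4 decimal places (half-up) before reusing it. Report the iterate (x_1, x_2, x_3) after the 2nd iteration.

Iteration 1:
  x_1 = (-11 - (-3)·1.0000 - (1)·1.0000) / (5) = -1.8000
  x_2 = (2 - (-1)·-1.8000 - (-4)·1.0000) / (7) = 0.6000
  x_3 = (-4 - (-3)·-1.8000 - (-3)·0.6000) / (9) = -0.8444
Iteration 2:
  x_1 = (-11 - (-3)·0.6000 - (1)·-0.8444) / (5) = -1.6711
  x_2 = (2 - (-1)·-1.6711 - (-4)·-0.8444) / (7) = -0.4355
  x_3 = (-4 - (-3)·-1.6711 - (-3)·-0.4355) / (9) = -1.1466

(-1.6711, -0.4355, -1.1466)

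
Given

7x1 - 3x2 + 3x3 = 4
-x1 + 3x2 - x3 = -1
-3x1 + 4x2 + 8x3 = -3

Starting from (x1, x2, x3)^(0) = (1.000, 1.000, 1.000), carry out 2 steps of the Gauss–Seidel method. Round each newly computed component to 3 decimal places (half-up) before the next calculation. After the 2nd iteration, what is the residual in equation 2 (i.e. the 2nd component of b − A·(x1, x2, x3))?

0.248

Iteration 1:
  x1 = (4 - (-3)·1.000 - (3)·1.000) / (7) = 0.571
  x2 = (-1 - (-1)·0.571 - (-1)·1.000) / (3) = 0.190
  x3 = (-3 - (-3)·0.571 - (4)·0.190) / (8) = -0.256
Iteration 2:
  x1 = (4 - (-3)·0.190 - (3)·-0.256) / (7) = 0.763
  x2 = (-1 - (-1)·0.763 - (-1)·-0.256) / (3) = -0.164
  x3 = (-3 - (-3)·0.763 - (4)·-0.164) / (8) = -0.007
Residual b − A·x = (-1.812, 0.248, 0.001)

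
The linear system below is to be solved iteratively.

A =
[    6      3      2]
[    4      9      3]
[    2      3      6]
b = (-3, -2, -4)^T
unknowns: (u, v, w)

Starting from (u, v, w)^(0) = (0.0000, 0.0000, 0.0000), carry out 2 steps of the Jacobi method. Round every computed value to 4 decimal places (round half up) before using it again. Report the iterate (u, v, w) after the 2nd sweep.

Iteration 1:
  u = (-3 - (3)·0.0000 - (2)·0.0000) / (6) = -0.5000
  v = (-2 - (4)·0.0000 - (3)·0.0000) / (9) = -0.2222
  w = (-4 - (2)·0.0000 - (3)·0.0000) / (6) = -0.6667
Iteration 2:
  u = (-3 - (3)·-0.2222 - (2)·-0.6667) / (6) = -0.1667
  v = (-2 - (4)·-0.5000 - (3)·-0.6667) / (9) = 0.2222
  w = (-4 - (2)·-0.5000 - (3)·-0.2222) / (6) = -0.3889

(-0.1667, 0.2222, -0.3889)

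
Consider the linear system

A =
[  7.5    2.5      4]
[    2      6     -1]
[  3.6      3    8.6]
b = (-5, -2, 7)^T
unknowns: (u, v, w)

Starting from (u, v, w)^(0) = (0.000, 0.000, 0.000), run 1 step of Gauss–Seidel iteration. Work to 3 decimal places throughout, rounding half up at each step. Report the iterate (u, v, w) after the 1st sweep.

(-0.667, -0.111, 1.132)

Iteration 1:
  u = (-5 - (2.5)·0.000 - (4)·0.000) / (7.5) = -0.667
  v = (-2 - (2)·-0.667 - (-1)·0.000) / (6) = -0.111
  w = (7 - (3.6)·-0.667 - (3)·-0.111) / (8.6) = 1.132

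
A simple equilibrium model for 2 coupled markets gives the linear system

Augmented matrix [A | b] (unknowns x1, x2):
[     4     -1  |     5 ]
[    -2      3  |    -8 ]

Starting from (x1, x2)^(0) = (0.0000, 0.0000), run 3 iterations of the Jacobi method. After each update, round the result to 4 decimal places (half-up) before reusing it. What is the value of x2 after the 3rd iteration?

-2.2778

Iteration 1:
  x1 = (5 - (-1)·0.0000) / (4) = 1.2500
  x2 = (-8 - (-2)·0.0000) / (3) = -2.6667
Iteration 2:
  x1 = (5 - (-1)·-2.6667) / (4) = 0.5833
  x2 = (-8 - (-2)·1.2500) / (3) = -1.8333
Iteration 3:
  x1 = (5 - (-1)·-1.8333) / (4) = 0.7917
  x2 = (-8 - (-2)·0.5833) / (3) = -2.2778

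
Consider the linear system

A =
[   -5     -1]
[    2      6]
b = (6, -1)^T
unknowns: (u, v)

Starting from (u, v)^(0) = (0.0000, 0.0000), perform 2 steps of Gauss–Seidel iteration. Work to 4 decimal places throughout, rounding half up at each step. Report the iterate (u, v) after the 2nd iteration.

Iteration 1:
  u = (6 - (-1)·0.0000) / (-5) = -1.2000
  v = (-1 - (2)·-1.2000) / (6) = 0.2333
Iteration 2:
  u = (6 - (-1)·0.2333) / (-5) = -1.2467
  v = (-1 - (2)·-1.2467) / (6) = 0.2489

(-1.2467, 0.2489)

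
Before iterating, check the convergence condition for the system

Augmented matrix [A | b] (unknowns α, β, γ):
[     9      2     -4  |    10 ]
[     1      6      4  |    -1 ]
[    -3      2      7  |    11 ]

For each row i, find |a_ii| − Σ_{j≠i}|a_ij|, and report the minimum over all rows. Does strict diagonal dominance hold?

1

row 1: |9| − (2+4) = 3
row 2: |6| − (1+4) = 1
row 3: |7| − (3+2) = 2
minimum over rows = 1 → strictly diagonally dominant (convergence guaranteed)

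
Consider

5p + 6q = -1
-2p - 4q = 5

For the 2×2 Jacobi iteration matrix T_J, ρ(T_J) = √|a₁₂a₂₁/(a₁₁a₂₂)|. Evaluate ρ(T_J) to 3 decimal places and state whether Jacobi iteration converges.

a₁₂a₂₁/(a₁₁a₂₂) = (6)·(-2) / ((5)·(-4)) = 0.600000
ρ = √|0.600000| = √0.600000 = 0.775
ρ < 1, so Jacobi converges

0.775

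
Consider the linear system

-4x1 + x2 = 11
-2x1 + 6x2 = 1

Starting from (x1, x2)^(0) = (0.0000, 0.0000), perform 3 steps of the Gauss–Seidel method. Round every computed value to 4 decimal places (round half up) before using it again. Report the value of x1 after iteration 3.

Iteration 1:
  x1 = (11 - (1)·0.0000) / (-4) = -2.7500
  x2 = (1 - (-2)·-2.7500) / (6) = -0.7500
Iteration 2:
  x1 = (11 - (1)·-0.7500) / (-4) = -2.9375
  x2 = (1 - (-2)·-2.9375) / (6) = -0.8125
Iteration 3:
  x1 = (11 - (1)·-0.8125) / (-4) = -2.9531
  x2 = (1 - (-2)·-2.9531) / (6) = -0.8177

-2.9531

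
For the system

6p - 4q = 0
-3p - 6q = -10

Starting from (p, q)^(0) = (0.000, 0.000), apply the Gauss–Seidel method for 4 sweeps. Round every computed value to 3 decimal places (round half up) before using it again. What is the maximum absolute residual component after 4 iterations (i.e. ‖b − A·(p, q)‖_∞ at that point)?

Iteration 1:
  p = (0 - (-4)·0.000) / (6) = 0.000
  q = (-10 - (-3)·0.000) / (-6) = 1.667
Iteration 2:
  p = (0 - (-4)·1.667) / (6) = 1.111
  q = (-10 - (-3)·1.111) / (-6) = 1.111
Iteration 3:
  p = (0 - (-4)·1.111) / (6) = 0.741
  q = (-10 - (-3)·0.741) / (-6) = 1.296
Iteration 4:
  p = (0 - (-4)·1.296) / (6) = 0.864
  q = (-10 - (-3)·0.864) / (-6) = 1.235
Residual b − A·x = (-0.244, 0.002); ∞-norm = 0.244

0.244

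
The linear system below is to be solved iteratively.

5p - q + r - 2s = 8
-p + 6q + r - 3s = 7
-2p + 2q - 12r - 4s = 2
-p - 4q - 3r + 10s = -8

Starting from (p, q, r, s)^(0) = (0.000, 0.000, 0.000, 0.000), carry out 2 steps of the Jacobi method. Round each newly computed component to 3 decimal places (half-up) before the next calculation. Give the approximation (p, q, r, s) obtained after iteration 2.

(1.547, 1.061, 0.028, -0.223)

Iteration 1:
  p = (8 - (-1)·0.000 - (1)·0.000 - (-2)·0.000) / (5) = 1.600
  q = (7 - (-1)·0.000 - (1)·0.000 - (-3)·0.000) / (6) = 1.167
  r = (2 - (-2)·0.000 - (2)·0.000 - (-4)·0.000) / (-12) = -0.167
  s = (-8 - (-1)·0.000 - (-4)·0.000 - (-3)·0.000) / (10) = -0.800
Iteration 2:
  p = (8 - (-1)·1.167 - (1)·-0.167 - (-2)·-0.800) / (5) = 1.547
  q = (7 - (-1)·1.600 - (1)·-0.167 - (-3)·-0.800) / (6) = 1.061
  r = (2 - (-2)·1.600 - (2)·1.167 - (-4)·-0.800) / (-12) = 0.028
  s = (-8 - (-1)·1.600 - (-4)·1.167 - (-3)·-0.167) / (10) = -0.223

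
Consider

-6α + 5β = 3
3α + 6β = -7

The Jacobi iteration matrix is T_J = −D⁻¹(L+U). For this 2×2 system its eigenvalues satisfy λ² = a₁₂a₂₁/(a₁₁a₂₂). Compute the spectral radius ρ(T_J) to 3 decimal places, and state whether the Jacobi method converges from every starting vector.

a₁₂a₂₁/(a₁₁a₂₂) = (5)·(3) / ((-6)·(6)) = -0.416667
ρ = √|-0.416667| = √0.416667 = 0.645
ρ < 1, so Jacobi converges

0.645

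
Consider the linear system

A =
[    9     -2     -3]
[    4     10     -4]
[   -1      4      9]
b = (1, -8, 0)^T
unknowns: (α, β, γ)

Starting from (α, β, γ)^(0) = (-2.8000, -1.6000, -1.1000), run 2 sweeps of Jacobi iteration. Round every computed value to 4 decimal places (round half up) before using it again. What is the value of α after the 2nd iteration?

0.2178

Iteration 1:
  α = (1 - (-2)·-1.6000 - (-3)·-1.1000) / (9) = -0.6111
  β = (-8 - (4)·-2.8000 - (-4)·-1.1000) / (10) = -0.1200
  γ = (0 - (-1)·-2.8000 - (4)·-1.6000) / (9) = 0.4000
Iteration 2:
  α = (1 - (-2)·-0.1200 - (-3)·0.4000) / (9) = 0.2178
  β = (-8 - (4)·-0.6111 - (-4)·0.4000) / (10) = -0.3956
  γ = (0 - (-1)·-0.6111 - (4)·-0.1200) / (9) = -0.0146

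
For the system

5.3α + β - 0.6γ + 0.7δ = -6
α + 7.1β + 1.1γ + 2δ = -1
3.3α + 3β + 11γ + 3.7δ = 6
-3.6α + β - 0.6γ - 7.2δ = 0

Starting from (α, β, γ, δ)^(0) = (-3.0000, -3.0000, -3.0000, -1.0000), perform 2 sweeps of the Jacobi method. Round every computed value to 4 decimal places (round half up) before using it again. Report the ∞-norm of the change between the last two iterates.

Iteration 1:
  α = (-6 - (1)·-3.0000 - (-0.6)·-3.0000 - (0.7)·-1.0000) / (5.3) = -0.7736
  β = (-1 - (1)·-3.0000 - (1.1)·-3.0000 - (2)·-1.0000) / (7.1) = 1.0282
  γ = (6 - (3.3)·-3.0000 - (3)·-3.0000 - (3.7)·-1.0000) / (11) = 2.6000
  δ = (0 - (-3.6)·-3.0000 - (1)·-3.0000 - (-0.6)·-3.0000) / (-7.2) = 1.3333
Iteration 2:
  α = (-6 - (1)·1.0282 - (-0.6)·2.6000 - (0.7)·1.3333) / (5.3) = -1.2078
  β = (-1 - (1)·-0.7736 - (1.1)·2.6000 - (2)·1.3333) / (7.1) = -0.8103
  γ = (6 - (3.3)·-0.7736 - (3)·1.0282 - (3.7)·1.3333) / (11) = 0.0486
  δ = (0 - (-3.6)·-0.7736 - (1)·1.0282 - (-0.6)·2.6000) / (-7.2) = 0.3129
Change: (-0.4342, -1.8385, -2.5514, -1.0204) → max |·| = 2.5514

2.5514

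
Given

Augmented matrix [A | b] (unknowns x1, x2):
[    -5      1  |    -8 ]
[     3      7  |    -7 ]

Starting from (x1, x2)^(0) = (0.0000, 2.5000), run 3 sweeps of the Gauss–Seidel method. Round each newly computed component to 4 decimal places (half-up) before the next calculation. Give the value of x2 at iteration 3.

Iteration 1:
  x1 = (-8 - (1)·2.5000) / (-5) = 2.1000
  x2 = (-7 - (3)·2.1000) / (7) = -1.9000
Iteration 2:
  x1 = (-8 - (1)·-1.9000) / (-5) = 1.2200
  x2 = (-7 - (3)·1.2200) / (7) = -1.5229
Iteration 3:
  x1 = (-8 - (1)·-1.5229) / (-5) = 1.2954
  x2 = (-7 - (3)·1.2954) / (7) = -1.5552

-1.5552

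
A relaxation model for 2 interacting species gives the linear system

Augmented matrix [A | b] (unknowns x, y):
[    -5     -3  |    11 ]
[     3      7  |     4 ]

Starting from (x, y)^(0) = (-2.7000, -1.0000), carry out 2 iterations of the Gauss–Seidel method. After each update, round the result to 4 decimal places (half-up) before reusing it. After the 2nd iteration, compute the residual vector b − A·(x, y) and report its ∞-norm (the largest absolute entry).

Iteration 1:
  x = (11 - (-3)·-1.0000) / (-5) = -1.6000
  y = (4 - (3)·-1.6000) / (7) = 1.2571
Iteration 2:
  x = (11 - (-3)·1.2571) / (-5) = -2.9543
  y = (4 - (3)·-2.9543) / (7) = 1.8376
Residual b − A·x = (1.7413, -0.0003); ∞-norm = 1.7413

1.7413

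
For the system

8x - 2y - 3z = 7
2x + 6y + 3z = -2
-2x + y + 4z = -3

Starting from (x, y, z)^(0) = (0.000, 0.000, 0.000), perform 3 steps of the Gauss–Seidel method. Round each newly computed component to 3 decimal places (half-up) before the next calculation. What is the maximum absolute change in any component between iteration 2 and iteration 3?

Iteration 1:
  x = (7 - (-2)·0.000 - (-3)·0.000) / (8) = 0.875
  y = (-2 - (2)·0.875 - (3)·0.000) / (6) = -0.625
  z = (-3 - (-2)·0.875 - (1)·-0.625) / (4) = -0.156
Iteration 2:
  x = (7 - (-2)·-0.625 - (-3)·-0.156) / (8) = 0.660
  y = (-2 - (2)·0.660 - (3)·-0.156) / (6) = -0.475
  z = (-3 - (-2)·0.660 - (1)·-0.475) / (4) = -0.301
Iteration 3:
  x = (7 - (-2)·-0.475 - (-3)·-0.301) / (8) = 0.643
  y = (-2 - (2)·0.643 - (3)·-0.301) / (6) = -0.397
  z = (-3 - (-2)·0.643 - (1)·-0.397) / (4) = -0.329
Change: (-0.017, 0.078, -0.028) → max |·| = 0.078

0.078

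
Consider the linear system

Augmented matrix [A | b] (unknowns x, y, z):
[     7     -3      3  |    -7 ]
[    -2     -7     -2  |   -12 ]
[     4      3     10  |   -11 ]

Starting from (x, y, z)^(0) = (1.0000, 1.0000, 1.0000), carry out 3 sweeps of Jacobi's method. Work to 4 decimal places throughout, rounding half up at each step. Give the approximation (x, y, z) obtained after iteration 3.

Iteration 1:
  x = (-7 - (-3)·1.0000 - (3)·1.0000) / (7) = -1.0000
  y = (-12 - (-2)·1.0000 - (-2)·1.0000) / (-7) = 1.1429
  z = (-11 - (4)·1.0000 - (3)·1.0000) / (10) = -1.8000
Iteration 2:
  x = (-7 - (-3)·1.1429 - (3)·-1.8000) / (7) = 0.2612
  y = (-12 - (-2)·-1.0000 - (-2)·-1.8000) / (-7) = 2.5143
  z = (-11 - (4)·-1.0000 - (3)·1.1429) / (10) = -1.0429
Iteration 3:
  x = (-7 - (-3)·2.5143 - (3)·-1.0429) / (7) = 0.5245
  y = (-12 - (-2)·0.2612 - (-2)·-1.0429) / (-7) = 1.9376
  z = (-11 - (4)·0.2612 - (3)·2.5143) / (10) = -1.9588

(0.5245, 1.9376, -1.9588)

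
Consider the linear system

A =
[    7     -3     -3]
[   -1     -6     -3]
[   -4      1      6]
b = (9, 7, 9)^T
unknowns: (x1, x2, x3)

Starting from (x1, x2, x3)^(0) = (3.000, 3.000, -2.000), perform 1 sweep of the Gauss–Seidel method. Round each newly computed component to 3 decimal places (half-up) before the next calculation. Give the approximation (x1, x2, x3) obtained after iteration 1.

Iteration 1:
  x1 = (9 - (-3)·3.000 - (-3)·-2.000) / (7) = 1.714
  x2 = (7 - (-1)·1.714 - (-3)·-2.000) / (-6) = -0.452
  x3 = (9 - (-4)·1.714 - (1)·-0.452) / (6) = 2.718

(1.714, -0.452, 2.718)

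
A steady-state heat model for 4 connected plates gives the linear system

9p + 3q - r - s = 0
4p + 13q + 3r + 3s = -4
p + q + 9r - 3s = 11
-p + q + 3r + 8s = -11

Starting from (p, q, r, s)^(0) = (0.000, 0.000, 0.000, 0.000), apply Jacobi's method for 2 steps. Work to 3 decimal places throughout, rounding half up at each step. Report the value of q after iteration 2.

Iteration 1:
  p = (0 - (3)·0.000 - (-1)·0.000 - (-1)·0.000) / (9) = 0.000
  q = (-4 - (4)·0.000 - (3)·0.000 - (3)·0.000) / (13) = -0.308
  r = (11 - (1)·0.000 - (1)·0.000 - (-3)·0.000) / (9) = 1.222
  s = (-11 - (-1)·0.000 - (1)·0.000 - (3)·0.000) / (8) = -1.375
Iteration 2:
  p = (0 - (3)·-0.308 - (-1)·1.222 - (-1)·-1.375) / (9) = 0.086
  q = (-4 - (4)·0.000 - (3)·1.222 - (3)·-1.375) / (13) = -0.272
  r = (11 - (1)·0.000 - (1)·-0.308 - (-3)·-1.375) / (9) = 0.798
  s = (-11 - (-1)·0.000 - (1)·-0.308 - (3)·1.222) / (8) = -1.795

-0.272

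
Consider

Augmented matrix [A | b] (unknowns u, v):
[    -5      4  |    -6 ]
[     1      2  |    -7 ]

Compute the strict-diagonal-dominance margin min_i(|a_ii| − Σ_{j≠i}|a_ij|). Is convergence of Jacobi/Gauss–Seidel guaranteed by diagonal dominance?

1

row 1: |-5| − (4) = 1
row 2: |2| − (1) = 1
minimum over rows = 1 → strictly diagonally dominant (convergence guaranteed)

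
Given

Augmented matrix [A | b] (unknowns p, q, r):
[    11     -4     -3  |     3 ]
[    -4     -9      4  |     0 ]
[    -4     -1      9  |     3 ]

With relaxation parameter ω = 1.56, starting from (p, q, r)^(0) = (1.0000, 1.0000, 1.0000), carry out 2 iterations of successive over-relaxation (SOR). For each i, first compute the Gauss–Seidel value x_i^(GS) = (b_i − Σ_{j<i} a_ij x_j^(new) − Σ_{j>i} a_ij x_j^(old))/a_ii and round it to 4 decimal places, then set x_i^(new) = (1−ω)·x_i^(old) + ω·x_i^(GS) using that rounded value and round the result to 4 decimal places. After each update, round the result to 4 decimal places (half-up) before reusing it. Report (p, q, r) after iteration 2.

Iteration 1:
  p: GS value = (3 - (-4)·1.0000 - (-3)·1.0000) / (11) = 0.9091;  p ← (1−ω)·1.0000 + ω·0.9091 = 0.8582
  q: GS value = (0 - (-4)·0.8582 - (4)·1.0000) / (-9) = 0.0630;  q ← (1−ω)·1.0000 + ω·0.0630 = -0.4617
  r: GS value = (3 - (-4)·0.8582 - (-1)·-0.4617) / (9) = 0.6635;  r ← (1−ω)·1.0000 + ω·0.6635 = 0.4751
Iteration 2:
  p: GS value = (3 - (-4)·-0.4617 - (-3)·0.4751) / (11) = 0.2344;  p ← (1−ω)·0.8582 + ω·0.2344 = -0.1149
  q: GS value = (0 - (-4)·-0.1149 - (4)·0.4751) / (-9) = 0.2622;  q ← (1−ω)·-0.4617 + ω·0.2622 = 0.6676
  r: GS value = (3 - (-4)·-0.1149 - (-1)·0.6676) / (9) = 0.3564;  r ← (1−ω)·0.4751 + ω·0.3564 = 0.2899

(-0.1149, 0.6676, 0.2899)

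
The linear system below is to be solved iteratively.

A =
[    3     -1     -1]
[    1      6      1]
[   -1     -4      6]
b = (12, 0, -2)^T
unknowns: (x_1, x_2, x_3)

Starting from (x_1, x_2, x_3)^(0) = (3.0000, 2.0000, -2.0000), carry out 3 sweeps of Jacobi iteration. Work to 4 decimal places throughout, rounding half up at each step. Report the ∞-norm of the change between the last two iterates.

Iteration 1:
  x_1 = (12 - (-1)·2.0000 - (-1)·-2.0000) / (3) = 4.0000
  x_2 = (0 - (1)·3.0000 - (1)·-2.0000) / (6) = -0.1667
  x_3 = (-2 - (-1)·3.0000 - (-4)·2.0000) / (6) = 1.5000
Iteration 2:
  x_1 = (12 - (-1)·-0.1667 - (-1)·1.5000) / (3) = 4.4444
  x_2 = (0 - (1)·4.0000 - (1)·1.5000) / (6) = -0.9167
  x_3 = (-2 - (-1)·4.0000 - (-4)·-0.1667) / (6) = 0.2222
Iteration 3:
  x_1 = (12 - (-1)·-0.9167 - (-1)·0.2222) / (3) = 3.7685
  x_2 = (0 - (1)·4.4444 - (1)·0.2222) / (6) = -0.7778
  x_3 = (-2 - (-1)·4.4444 - (-4)·-0.9167) / (6) = -0.2037
Change: (-0.6759, 0.1389, -0.4259) → max |·| = 0.6759

0.6759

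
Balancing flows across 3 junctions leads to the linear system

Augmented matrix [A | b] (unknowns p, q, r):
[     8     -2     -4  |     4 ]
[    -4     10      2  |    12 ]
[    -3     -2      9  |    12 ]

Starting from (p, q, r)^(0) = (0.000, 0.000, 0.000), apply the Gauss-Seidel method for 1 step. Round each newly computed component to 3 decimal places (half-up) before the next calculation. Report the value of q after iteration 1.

Iteration 1:
  p = (4 - (-2)·0.000 - (-4)·0.000) / (8) = 0.500
  q = (12 - (-4)·0.500 - (2)·0.000) / (10) = 1.400
  r = (12 - (-3)·0.500 - (-2)·1.400) / (9) = 1.811

1.400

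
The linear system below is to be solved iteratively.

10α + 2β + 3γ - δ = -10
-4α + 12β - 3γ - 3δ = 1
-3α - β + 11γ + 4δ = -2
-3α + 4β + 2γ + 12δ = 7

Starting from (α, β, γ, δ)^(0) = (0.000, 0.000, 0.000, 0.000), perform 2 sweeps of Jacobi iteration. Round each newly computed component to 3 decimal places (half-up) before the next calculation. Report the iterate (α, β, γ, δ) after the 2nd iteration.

(-0.904, -0.150, -0.659, 0.336)

Iteration 1:
  α = (-10 - (2)·0.000 - (3)·0.000 - (-1)·0.000) / (10) = -1.000
  β = (1 - (-4)·0.000 - (-3)·0.000 - (-3)·0.000) / (12) = 0.083
  γ = (-2 - (-3)·0.000 - (-1)·0.000 - (4)·0.000) / (11) = -0.182
  δ = (7 - (-3)·0.000 - (4)·0.000 - (2)·0.000) / (12) = 0.583
Iteration 2:
  α = (-10 - (2)·0.083 - (3)·-0.182 - (-1)·0.583) / (10) = -0.904
  β = (1 - (-4)·-1.000 - (-3)·-0.182 - (-3)·0.583) / (12) = -0.150
  γ = (-2 - (-3)·-1.000 - (-1)·0.083 - (4)·0.583) / (11) = -0.659
  δ = (7 - (-3)·-1.000 - (4)·0.083 - (2)·-0.182) / (12) = 0.336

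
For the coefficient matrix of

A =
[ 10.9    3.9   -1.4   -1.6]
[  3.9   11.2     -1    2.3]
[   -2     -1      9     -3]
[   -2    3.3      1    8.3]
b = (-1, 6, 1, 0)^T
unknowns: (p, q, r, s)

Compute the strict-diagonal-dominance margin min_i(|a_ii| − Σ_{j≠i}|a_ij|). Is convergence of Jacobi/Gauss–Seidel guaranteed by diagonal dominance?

2

row 1: |10.9| − (3.9+1.4+1.6) = 4
row 2: |11.2| − (3.9+1+2.3) = 4
row 3: |9| − (2+1+3) = 3
row 4: |8.3| − (2+3.3+1) = 2
minimum over rows = 2 → strictly diagonally dominant (convergence guaranteed)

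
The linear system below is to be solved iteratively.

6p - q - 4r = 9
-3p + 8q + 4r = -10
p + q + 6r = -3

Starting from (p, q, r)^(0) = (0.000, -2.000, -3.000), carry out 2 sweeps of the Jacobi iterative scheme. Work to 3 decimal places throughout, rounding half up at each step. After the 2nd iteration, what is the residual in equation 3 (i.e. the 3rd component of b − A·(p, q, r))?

Iteration 1:
  p = (9 - (-1)·-2.000 - (-4)·-3.000) / (6) = -0.833
  q = (-10 - (-3)·0.000 - (4)·-3.000) / (8) = 0.250
  r = (-3 - (1)·0.000 - (1)·-2.000) / (6) = -0.167
Iteration 2:
  p = (9 - (-1)·0.250 - (-4)·-0.167) / (6) = 1.430
  q = (-10 - (-3)·-0.833 - (4)·-0.167) / (8) = -1.479
  r = (-3 - (1)·-0.833 - (1)·0.250) / (6) = -0.403
Residual b − A·x = (-2.671, 7.734, -0.533)

-0.533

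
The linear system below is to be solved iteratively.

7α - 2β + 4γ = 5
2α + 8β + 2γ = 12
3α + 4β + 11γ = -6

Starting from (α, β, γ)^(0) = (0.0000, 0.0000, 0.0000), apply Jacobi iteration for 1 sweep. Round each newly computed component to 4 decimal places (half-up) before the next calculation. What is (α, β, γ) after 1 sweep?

Iteration 1:
  α = (5 - (-2)·0.0000 - (4)·0.0000) / (7) = 0.7143
  β = (12 - (2)·0.0000 - (2)·0.0000) / (8) = 1.5000
  γ = (-6 - (3)·0.0000 - (4)·0.0000) / (11) = -0.5455

(0.7143, 1.5000, -0.5455)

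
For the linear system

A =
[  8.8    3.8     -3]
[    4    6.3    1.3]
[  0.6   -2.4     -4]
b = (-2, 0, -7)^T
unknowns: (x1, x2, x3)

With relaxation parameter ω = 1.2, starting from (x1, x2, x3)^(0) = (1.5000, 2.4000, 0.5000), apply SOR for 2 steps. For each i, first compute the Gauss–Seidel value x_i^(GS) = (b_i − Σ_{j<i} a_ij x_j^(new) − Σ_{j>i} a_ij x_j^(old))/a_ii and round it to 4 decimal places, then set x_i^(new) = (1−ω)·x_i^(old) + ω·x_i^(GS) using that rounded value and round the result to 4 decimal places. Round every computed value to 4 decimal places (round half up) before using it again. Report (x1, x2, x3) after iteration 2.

Iteration 1:
  x1: GS value = (-2 - (3.8)·2.4000 - (-3)·0.5000) / (8.8) = -1.0932;  x1 ← (1−ω)·1.5000 + ω·-1.0932 = -1.6118
  x2: GS value = (0 - (4)·-1.6118 - (1.3)·0.5000) / (6.3) = 0.9202;  x2 ← (1−ω)·2.4000 + ω·0.9202 = 0.6242
  x3: GS value = (-7 - (0.6)·-1.6118 - (-2.4)·0.6242) / (-4) = 1.1337;  x3 ← (1−ω)·0.5000 + ω·1.1337 = 1.2604
Iteration 2:
  x1: GS value = (-2 - (3.8)·0.6242 - (-3)·1.2604) / (8.8) = -0.0671;  x1 ← (1−ω)·-1.6118 + ω·-0.0671 = 0.2418
  x2: GS value = (0 - (4)·0.2418 - (1.3)·1.2604) / (6.3) = -0.4136;  x2 ← (1−ω)·0.6242 + ω·-0.4136 = -0.6212
  x3: GS value = (-7 - (0.6)·0.2418 - (-2.4)·-0.6212) / (-4) = 2.1590;  x3 ← (1−ω)·1.2604 + ω·2.1590 = 2.3387

(0.2418, -0.6212, 2.3387)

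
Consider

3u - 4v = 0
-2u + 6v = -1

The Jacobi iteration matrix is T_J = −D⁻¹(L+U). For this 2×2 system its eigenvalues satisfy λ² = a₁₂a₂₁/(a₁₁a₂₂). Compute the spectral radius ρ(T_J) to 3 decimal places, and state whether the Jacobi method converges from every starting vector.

a₁₂a₂₁/(a₁₁a₂₂) = (-4)·(-2) / ((3)·(6)) = 0.444444
ρ = √|0.444444| = √0.444444 = 0.667
ρ < 1, so Jacobi converges

0.667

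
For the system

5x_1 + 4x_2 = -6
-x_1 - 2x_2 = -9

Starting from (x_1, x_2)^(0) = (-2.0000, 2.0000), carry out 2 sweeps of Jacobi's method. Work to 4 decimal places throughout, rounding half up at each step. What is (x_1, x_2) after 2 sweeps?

Iteration 1:
  x_1 = (-6 - (4)·2.0000) / (5) = -2.8000
  x_2 = (-9 - (-1)·-2.0000) / (-2) = 5.5000
Iteration 2:
  x_1 = (-6 - (4)·5.5000) / (5) = -5.6000
  x_2 = (-9 - (-1)·-2.8000) / (-2) = 5.9000

(-5.6000, 5.9000)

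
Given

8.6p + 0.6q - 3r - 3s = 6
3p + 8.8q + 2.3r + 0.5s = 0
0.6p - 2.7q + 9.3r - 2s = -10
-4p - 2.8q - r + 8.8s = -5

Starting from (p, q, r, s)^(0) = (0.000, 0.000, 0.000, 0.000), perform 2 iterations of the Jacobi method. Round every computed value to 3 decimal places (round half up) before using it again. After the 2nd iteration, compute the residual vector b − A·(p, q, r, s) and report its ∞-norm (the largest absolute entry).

2.250

Iteration 1:
  p = (6 - (0.6)·0.000 - (-3)·0.000 - (-3)·0.000) / (8.6) = 0.698
  q = (0 - (3)·0.000 - (2.3)·0.000 - (0.5)·0.000) / (8.8) = 0.000
  r = (-10 - (0.6)·0.000 - (-2.7)·0.000 - (-2)·0.000) / (9.3) = -1.075
  s = (-5 - (-4)·0.000 - (-2.8)·0.000 - (-1)·0.000) / (8.8) = -0.568
Iteration 2:
  p = (6 - (0.6)·0.000 - (-3)·-1.075 - (-3)·-0.568) / (8.6) = 0.125
  q = (0 - (3)·0.698 - (2.3)·-1.075 - (0.5)·-0.568) / (8.8) = 0.075
  r = (-10 - (0.6)·0.698 - (-2.7)·0.000 - (-2)·-0.568) / (9.3) = -1.242
  s = (-5 - (-4)·0.698 - (-2.8)·0.000 - (-1)·-1.075) / (8.8) = -0.373
Residual b − A·x = (0.035, 2.008, 0.932, -2.250); ∞-norm = 2.250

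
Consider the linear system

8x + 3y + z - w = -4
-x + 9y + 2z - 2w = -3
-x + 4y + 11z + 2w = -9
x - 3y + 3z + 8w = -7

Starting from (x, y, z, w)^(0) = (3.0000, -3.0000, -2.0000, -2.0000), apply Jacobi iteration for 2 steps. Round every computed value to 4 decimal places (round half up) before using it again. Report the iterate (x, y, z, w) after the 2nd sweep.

(-0.8168, -0.8270, -0.4659, -1.2940)

Iteration 1:
  x = (-4 - (3)·-3.0000 - (1)·-2.0000 - (-1)·-2.0000) / (8) = 0.6250
  y = (-3 - (-1)·3.0000 - (2)·-2.0000 - (-2)·-2.0000) / (9) = 0.0000
  z = (-9 - (-1)·3.0000 - (4)·-3.0000 - (2)·-2.0000) / (11) = 0.9091
  w = (-7 - (1)·3.0000 - (-3)·-3.0000 - (3)·-2.0000) / (8) = -1.6250
Iteration 2:
  x = (-4 - (3)·0.0000 - (1)·0.9091 - (-1)·-1.6250) / (8) = -0.8168
  y = (-3 - (-1)·0.6250 - (2)·0.9091 - (-2)·-1.6250) / (9) = -0.8270
  z = (-9 - (-1)·0.6250 - (4)·0.0000 - (2)·-1.6250) / (11) = -0.4659
  w = (-7 - (1)·0.6250 - (-3)·0.0000 - (3)·0.9091) / (8) = -1.2940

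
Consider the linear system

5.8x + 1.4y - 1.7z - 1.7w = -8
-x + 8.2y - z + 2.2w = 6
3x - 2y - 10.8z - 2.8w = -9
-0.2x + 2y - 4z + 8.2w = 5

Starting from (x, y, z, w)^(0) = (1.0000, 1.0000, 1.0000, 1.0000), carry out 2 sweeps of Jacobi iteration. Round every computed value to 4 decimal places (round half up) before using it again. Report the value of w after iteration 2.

Iteration 1:
  x = (-8 - (1.4)·1.0000 - (-1.7)·1.0000 - (-1.7)·1.0000) / (5.8) = -1.0345
  y = (6 - (-1)·1.0000 - (-1)·1.0000 - (2.2)·1.0000) / (8.2) = 0.7073
  z = (-9 - (3)·1.0000 - (-2)·1.0000 - (-2.8)·1.0000) / (-10.8) = 0.6667
  w = (5 - (-0.2)·1.0000 - (2)·1.0000 - (-4)·1.0000) / (8.2) = 0.8780
Iteration 2:
  x = (-8 - (1.4)·0.7073 - (-1.7)·0.6667 - (-1.7)·0.8780) / (5.8) = -1.0973
  y = (6 - (-1)·-1.0345 - (-1)·0.6667 - (2.2)·0.8780) / (8.2) = 0.4513
  z = (-9 - (3)·-1.0345 - (-2)·0.7073 - (-2.8)·0.8780) / (-10.8) = 0.1874
  w = (5 - (-0.2)·-1.0345 - (2)·0.7073 - (-4)·0.6667) / (8.2) = 0.7372

0.7372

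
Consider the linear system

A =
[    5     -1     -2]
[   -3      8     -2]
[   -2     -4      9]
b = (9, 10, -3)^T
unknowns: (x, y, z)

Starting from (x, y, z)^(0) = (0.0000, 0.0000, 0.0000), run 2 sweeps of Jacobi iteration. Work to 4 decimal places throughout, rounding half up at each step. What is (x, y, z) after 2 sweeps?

(1.9167, 1.8417, 0.6222)

Iteration 1:
  x = (9 - (-1)·0.0000 - (-2)·0.0000) / (5) = 1.8000
  y = (10 - (-3)·0.0000 - (-2)·0.0000) / (8) = 1.2500
  z = (-3 - (-2)·0.0000 - (-4)·0.0000) / (9) = -0.3333
Iteration 2:
  x = (9 - (-1)·1.2500 - (-2)·-0.3333) / (5) = 1.9167
  y = (10 - (-3)·1.8000 - (-2)·-0.3333) / (8) = 1.8417
  z = (-3 - (-2)·1.8000 - (-4)·1.2500) / (9) = 0.6222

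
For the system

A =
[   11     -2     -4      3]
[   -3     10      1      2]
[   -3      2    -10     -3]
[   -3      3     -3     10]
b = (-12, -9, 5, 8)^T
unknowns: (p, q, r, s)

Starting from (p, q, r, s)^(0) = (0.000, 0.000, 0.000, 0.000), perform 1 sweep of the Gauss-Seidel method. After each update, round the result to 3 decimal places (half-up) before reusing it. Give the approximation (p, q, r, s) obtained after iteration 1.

(-1.091, -1.227, -0.418, 0.715)

Iteration 1:
  p = (-12 - (-2)·0.000 - (-4)·0.000 - (3)·0.000) / (11) = -1.091
  q = (-9 - (-3)·-1.091 - (1)·0.000 - (2)·0.000) / (10) = -1.227
  r = (5 - (-3)·-1.091 - (2)·-1.227 - (-3)·0.000) / (-10) = -0.418
  s = (8 - (-3)·-1.091 - (3)·-1.227 - (-3)·-0.418) / (10) = 0.715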